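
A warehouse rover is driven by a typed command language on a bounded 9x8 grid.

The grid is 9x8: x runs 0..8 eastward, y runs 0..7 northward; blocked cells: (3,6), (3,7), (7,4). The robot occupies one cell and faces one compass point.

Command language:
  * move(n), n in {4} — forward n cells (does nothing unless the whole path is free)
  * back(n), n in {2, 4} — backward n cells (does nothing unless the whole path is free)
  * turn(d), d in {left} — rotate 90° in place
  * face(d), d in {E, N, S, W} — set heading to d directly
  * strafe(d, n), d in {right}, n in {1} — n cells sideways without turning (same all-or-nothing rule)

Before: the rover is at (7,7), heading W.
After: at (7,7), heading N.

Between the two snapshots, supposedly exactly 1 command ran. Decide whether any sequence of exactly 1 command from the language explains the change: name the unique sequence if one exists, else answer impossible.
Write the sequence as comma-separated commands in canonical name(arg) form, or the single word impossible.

key: parked at (7,7) the whole time — nothing moves the robot
from: at (7,7), heading W
1. face(N) → at (7,7), heading N
all 9 alternatives checked — unique.

face(N)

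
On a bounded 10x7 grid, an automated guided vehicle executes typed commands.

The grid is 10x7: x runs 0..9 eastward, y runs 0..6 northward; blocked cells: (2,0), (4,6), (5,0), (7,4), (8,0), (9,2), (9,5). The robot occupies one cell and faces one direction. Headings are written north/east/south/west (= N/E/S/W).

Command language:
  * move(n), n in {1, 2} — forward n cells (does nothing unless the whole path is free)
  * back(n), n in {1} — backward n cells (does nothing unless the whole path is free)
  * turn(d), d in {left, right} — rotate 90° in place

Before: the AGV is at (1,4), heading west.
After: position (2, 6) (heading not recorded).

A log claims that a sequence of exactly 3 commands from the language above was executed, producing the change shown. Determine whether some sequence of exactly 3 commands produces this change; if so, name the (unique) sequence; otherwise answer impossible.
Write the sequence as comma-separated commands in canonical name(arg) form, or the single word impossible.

key: order matters: swapping back(1) and move(2) lands elsewhere
begin: at (1,4), heading west
step 1 (back(1)): at (2,4), heading west
step 2 (turn(right)): at (2,4), heading north
step 3 (move(2)): at (2,6), heading north
no other 3-command option fits: unique.

back(1), turn(right), move(2)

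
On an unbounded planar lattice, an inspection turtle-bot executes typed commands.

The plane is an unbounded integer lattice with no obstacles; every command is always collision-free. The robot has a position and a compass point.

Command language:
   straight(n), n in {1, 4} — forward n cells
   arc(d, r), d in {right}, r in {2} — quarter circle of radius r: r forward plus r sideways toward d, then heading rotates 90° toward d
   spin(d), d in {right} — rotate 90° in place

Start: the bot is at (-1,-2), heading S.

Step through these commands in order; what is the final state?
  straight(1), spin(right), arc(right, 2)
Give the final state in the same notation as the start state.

at (-3,-1), heading N

initial: at (-1,-2), heading S
1. straight(1) → at (-1,-3), heading S
2. spin(right) → at (-1,-3), heading W
3. arc(right, 2) → at (-3,-1), heading N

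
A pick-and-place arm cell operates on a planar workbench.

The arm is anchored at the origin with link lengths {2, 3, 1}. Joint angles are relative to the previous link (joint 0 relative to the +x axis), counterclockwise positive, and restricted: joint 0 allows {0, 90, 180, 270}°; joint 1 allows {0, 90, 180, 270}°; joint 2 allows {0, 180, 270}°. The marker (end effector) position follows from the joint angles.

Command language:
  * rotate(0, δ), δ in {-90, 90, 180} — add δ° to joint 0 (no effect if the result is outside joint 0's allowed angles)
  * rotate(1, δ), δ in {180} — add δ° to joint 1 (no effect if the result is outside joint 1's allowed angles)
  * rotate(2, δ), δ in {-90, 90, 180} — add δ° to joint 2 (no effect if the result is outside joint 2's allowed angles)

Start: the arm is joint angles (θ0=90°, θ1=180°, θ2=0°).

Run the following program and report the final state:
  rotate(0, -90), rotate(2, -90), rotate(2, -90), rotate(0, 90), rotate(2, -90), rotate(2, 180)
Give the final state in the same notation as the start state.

joint angles (θ0=90°, θ1=180°, θ2=0°)

t0: joint angles (θ0=90°, θ1=180°, θ2=0°)
t=1 rotate(0, -90) ⇒ joint angles (θ0=0°, θ1=180°, θ2=0°)
t=2 rotate(2, -90) ⇒ joint angles (θ0=0°, θ1=180°, θ2=270°)
t=3 rotate(2, -90) ⇒ joint angles (θ0=0°, θ1=180°, θ2=180°)
t=4 rotate(0, 90) ⇒ joint angles (θ0=90°, θ1=180°, θ2=180°)
t=5 rotate(2, -90) ⇒ joint angles (θ0=90°, θ1=180°, θ2=180°)
t=6 rotate(2, 180) ⇒ joint angles (θ0=90°, θ1=180°, θ2=0°)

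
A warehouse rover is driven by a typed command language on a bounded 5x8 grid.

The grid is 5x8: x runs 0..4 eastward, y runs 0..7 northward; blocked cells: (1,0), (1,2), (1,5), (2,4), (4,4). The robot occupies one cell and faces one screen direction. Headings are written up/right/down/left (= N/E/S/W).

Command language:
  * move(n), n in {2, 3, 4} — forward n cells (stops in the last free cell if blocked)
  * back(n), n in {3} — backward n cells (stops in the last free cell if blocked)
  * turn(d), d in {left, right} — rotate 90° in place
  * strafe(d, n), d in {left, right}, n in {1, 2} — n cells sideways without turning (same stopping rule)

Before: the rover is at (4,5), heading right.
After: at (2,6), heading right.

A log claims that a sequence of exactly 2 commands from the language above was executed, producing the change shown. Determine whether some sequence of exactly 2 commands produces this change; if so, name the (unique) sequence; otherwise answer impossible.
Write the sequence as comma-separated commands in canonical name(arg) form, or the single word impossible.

key: back(3) is stopped early by the blocked cell at (1,5)
start: at (4,5), heading right
step 1 (back(3)): at (2,5), heading right
step 2 (strafe(left, 1)): at (2,6), heading right
all 100 alternatives checked — unique.

back(3), strafe(left, 1)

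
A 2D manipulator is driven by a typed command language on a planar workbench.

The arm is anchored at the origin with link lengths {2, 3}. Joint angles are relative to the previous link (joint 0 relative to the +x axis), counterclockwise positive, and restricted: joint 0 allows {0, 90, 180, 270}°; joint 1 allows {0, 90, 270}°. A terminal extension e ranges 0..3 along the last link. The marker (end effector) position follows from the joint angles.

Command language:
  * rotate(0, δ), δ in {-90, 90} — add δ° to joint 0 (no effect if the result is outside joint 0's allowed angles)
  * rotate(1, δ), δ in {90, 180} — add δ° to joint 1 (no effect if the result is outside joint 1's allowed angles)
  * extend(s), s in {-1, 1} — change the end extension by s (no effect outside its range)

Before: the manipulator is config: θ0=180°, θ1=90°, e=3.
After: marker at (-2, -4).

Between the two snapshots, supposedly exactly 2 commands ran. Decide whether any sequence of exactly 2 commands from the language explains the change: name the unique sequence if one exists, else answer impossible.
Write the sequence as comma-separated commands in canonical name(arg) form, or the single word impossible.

extend(-1), extend(-1)

t0: config: θ0=180°, θ1=90°, e=3
1. extend(-1) → config: θ0=180°, θ1=90°, e=2
2. extend(-1) → config: θ0=180°, θ1=90°, e=1
uniquely the one of 36 2-step routes that fits.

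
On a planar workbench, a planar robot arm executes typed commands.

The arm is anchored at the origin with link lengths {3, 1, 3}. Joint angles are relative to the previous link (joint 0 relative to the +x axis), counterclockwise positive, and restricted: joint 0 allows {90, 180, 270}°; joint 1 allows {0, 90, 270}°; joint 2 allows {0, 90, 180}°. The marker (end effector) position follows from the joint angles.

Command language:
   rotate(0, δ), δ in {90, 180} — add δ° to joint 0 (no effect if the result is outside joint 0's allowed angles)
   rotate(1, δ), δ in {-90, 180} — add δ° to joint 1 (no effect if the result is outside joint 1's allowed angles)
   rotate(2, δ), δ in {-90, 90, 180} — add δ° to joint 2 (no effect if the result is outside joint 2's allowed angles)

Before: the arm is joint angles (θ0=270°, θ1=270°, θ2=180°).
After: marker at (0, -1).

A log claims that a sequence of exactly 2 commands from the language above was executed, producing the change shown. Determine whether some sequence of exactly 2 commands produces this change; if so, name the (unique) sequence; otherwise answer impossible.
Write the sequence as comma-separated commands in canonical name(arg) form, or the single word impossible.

key: order matters: swapping rotate(1, 180) and rotate(1, -90) lands elsewhere
from: joint angles (θ0=270°, θ1=270°, θ2=180°)
step 1 (rotate(1, 180)): joint angles (θ0=270°, θ1=90°, θ2=180°)
step 2 (rotate(1, -90)): joint angles (θ0=270°, θ1=0°, θ2=180°)
uniquely the one of 49 2-step routes that fits.

rotate(1, 180), rotate(1, -90)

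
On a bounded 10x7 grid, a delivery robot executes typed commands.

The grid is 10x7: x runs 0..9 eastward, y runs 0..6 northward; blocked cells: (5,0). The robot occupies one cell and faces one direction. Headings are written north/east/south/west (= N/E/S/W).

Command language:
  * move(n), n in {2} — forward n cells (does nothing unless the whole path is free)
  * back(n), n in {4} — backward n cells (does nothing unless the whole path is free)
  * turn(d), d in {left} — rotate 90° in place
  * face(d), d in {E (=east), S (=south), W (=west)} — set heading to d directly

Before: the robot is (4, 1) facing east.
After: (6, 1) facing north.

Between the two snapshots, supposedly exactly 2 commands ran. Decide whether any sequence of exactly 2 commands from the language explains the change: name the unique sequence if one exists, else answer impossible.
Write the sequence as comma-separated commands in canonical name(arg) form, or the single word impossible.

key: cell and facing (now N) both changed — the 2 commands mix motion and turning
start: (4, 1) facing east
t=1 move(2) ⇒ (6, 1) facing east
t=2 turn(left) ⇒ (6, 1) facing north
uniquely the one of 36 2-step routes that fits.

move(2), turn(left)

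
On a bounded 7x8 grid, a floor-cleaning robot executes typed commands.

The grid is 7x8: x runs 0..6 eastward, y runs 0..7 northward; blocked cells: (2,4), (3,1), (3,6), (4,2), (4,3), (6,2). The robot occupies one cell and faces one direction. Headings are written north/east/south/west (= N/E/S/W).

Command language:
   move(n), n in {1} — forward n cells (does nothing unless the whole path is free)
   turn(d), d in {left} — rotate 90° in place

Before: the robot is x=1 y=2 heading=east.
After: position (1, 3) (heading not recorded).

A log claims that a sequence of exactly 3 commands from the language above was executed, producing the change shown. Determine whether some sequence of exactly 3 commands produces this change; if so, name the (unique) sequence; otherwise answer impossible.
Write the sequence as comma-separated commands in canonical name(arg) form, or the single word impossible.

turn(left), move(1), turn(left)

begin: x=1 y=2 heading=east
t=1 turn(left) ⇒ x=1 y=2 heading=north
t=2 move(1) ⇒ x=1 y=3 heading=north
t=3 turn(left) ⇒ x=1 y=3 heading=west
uniquely the one of 8 3-step routes that fits.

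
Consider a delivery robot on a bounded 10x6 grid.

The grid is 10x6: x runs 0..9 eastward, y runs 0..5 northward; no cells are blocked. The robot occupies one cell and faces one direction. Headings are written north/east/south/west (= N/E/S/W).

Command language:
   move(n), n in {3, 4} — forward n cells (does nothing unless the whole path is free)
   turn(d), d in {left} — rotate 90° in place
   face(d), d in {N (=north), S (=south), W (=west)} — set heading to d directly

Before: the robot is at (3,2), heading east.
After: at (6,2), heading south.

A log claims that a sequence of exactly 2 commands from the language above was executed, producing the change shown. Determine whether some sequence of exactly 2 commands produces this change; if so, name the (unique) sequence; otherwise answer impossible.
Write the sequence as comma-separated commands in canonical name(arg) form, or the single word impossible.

move(3), face(S)

key: position moved to (6,2) AND the heading swung to S — translation plus rotation needed
begin: at (3,2), heading east
1. move(3) → at (6,2), heading east
2. face(S) → at (6,2), heading south
no other 2-command option fits: unique.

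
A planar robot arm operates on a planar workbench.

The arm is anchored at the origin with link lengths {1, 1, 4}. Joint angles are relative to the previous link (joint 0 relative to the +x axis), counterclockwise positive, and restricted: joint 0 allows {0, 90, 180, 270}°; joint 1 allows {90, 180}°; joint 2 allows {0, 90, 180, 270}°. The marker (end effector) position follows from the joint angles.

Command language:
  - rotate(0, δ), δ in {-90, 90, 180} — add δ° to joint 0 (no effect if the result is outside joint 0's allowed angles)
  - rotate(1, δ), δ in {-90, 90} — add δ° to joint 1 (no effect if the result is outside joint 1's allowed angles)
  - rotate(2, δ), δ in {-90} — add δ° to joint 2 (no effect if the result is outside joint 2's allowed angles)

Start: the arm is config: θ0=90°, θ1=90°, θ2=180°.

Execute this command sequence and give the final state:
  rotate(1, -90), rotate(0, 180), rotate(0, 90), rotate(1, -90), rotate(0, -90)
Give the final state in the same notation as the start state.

begin: config: θ0=90°, θ1=90°, θ2=180°
t=1 rotate(1, -90) ⇒ config: θ0=90°, θ1=90°, θ2=180°
t=2 rotate(0, 180) ⇒ config: θ0=270°, θ1=90°, θ2=180°
t=3 rotate(0, 90) ⇒ config: θ0=0°, θ1=90°, θ2=180°
t=4 rotate(1, -90) ⇒ config: θ0=0°, θ1=90°, θ2=180°
t=5 rotate(0, -90) ⇒ config: θ0=270°, θ1=90°, θ2=180°

config: θ0=270°, θ1=90°, θ2=180°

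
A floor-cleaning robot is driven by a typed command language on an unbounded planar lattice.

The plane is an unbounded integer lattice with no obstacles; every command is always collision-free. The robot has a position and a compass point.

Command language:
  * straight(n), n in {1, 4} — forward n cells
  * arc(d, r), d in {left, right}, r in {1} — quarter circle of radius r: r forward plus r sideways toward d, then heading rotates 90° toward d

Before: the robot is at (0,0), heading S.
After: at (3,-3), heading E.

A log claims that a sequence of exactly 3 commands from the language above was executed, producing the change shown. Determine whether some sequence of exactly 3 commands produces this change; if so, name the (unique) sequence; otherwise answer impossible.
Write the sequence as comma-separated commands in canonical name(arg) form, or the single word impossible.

key: cell and facing (now E) both changed — the 3 commands mix motion and turning
initial: at (0,0), heading S
1. arc(left, 1) → at (1,-1), heading E
2. arc(right, 1) → at (2,-2), heading S
3. arc(left, 1) → at (3,-3), heading E
uniquely the one of 64 3-step routes that fits.

arc(left, 1), arc(right, 1), arc(left, 1)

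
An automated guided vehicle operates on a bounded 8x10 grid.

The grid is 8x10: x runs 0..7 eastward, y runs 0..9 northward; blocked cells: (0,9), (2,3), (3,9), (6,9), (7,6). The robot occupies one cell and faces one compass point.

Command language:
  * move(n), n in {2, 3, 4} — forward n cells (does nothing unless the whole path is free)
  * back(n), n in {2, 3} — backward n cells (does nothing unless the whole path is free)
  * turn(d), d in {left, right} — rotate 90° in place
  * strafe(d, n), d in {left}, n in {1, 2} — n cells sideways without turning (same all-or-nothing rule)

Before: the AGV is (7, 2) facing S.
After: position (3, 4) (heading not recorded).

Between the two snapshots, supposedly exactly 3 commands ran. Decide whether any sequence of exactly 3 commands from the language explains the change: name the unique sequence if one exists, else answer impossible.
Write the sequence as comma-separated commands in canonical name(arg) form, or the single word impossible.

key: running move(4) before back(2) would end elsewhere — order is forced
start: (7, 2) facing S
step 1 (back(2)): (7, 4) facing S
step 2 (turn(right)): (7, 4) facing W
step 3 (move(4)): (3, 4) facing W
no other 3-command option fits: unique.

back(2), turn(right), move(4)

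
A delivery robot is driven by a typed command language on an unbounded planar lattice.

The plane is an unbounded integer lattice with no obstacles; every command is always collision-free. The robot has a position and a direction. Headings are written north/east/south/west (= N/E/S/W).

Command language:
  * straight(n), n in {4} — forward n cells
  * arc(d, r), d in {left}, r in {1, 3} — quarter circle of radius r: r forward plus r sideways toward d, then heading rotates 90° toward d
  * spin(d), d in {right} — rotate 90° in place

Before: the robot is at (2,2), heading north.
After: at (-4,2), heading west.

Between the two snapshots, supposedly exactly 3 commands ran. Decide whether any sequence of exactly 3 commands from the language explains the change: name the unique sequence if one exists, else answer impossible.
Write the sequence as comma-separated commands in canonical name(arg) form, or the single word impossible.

key: position moved to (-4,2) AND the heading swung to W — translation plus rotation needed
from: at (2,2), heading north
step 1 (arc(left, 3)): at (-1,5), heading west
step 2 (arc(left, 3)): at (-4,2), heading south
step 3 (spin(right)): at (-4,2), heading west
uniquely the one of 64 3-step routes that fits.

arc(left, 3), arc(left, 3), spin(right)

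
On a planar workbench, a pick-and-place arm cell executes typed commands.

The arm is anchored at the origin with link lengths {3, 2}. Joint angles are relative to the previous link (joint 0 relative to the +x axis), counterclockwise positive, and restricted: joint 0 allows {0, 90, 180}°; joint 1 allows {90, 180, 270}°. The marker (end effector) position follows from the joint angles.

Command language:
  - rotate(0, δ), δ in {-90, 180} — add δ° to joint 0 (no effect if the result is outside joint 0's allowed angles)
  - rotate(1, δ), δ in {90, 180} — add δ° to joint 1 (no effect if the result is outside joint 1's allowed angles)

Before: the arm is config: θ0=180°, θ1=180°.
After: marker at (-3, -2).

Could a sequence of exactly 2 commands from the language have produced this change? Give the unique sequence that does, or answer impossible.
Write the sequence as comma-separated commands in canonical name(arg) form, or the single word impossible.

rotate(1, 90), rotate(1, 180)

key: order matters: swapping rotate(1, 90) and rotate(1, 180) lands elsewhere
initial: config: θ0=180°, θ1=180°
[1] after rotate(1, 90): config: θ0=180°, θ1=270°
[2] after rotate(1, 180): config: θ0=180°, θ1=90°
no other 2-command option fits: unique.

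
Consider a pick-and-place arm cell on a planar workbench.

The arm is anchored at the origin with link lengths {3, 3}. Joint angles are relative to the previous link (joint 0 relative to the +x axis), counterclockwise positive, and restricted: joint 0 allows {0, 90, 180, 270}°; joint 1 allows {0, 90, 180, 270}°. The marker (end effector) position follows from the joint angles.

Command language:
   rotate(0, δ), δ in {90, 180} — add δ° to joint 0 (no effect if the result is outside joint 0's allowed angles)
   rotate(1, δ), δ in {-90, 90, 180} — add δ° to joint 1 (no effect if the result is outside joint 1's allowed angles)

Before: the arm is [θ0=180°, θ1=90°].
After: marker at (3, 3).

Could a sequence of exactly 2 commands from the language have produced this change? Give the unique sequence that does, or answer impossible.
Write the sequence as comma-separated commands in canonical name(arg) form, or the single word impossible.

rotate(0, 90), rotate(0, 90)

t0: [θ0=180°, θ1=90°]
[1] after rotate(0, 90): [θ0=270°, θ1=90°]
[2] after rotate(0, 90): [θ0=0°, θ1=90°]
no other 2-command option fits: unique.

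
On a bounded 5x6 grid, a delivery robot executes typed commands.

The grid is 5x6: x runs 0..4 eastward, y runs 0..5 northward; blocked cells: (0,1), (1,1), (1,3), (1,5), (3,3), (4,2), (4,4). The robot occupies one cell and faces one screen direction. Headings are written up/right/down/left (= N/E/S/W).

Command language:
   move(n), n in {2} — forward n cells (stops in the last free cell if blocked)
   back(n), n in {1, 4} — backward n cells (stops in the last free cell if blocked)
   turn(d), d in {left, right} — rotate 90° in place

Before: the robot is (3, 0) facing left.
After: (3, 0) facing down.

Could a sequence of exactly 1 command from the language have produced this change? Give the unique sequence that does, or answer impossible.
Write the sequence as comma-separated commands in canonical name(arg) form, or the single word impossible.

key: (3,0) unchanged — the single command moves nothing
from: (3, 0) facing left
1. turn(left) → (3, 0) facing down
all 5 alternatives checked — unique.

turn(left)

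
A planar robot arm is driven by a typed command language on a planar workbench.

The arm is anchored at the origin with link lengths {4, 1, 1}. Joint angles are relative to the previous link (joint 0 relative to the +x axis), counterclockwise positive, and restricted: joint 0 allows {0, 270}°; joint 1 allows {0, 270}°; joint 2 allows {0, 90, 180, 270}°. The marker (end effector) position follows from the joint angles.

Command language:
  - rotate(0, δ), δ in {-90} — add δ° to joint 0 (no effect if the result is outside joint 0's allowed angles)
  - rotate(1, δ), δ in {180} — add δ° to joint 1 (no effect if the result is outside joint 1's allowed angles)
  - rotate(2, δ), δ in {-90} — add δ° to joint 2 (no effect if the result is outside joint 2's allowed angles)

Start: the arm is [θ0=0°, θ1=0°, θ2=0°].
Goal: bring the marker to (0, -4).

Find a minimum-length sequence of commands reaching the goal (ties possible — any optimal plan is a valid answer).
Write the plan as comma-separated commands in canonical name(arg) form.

from: [θ0=0°, θ1=0°, θ2=0°]
step 1 (rotate(0, -90)): [θ0=270°, θ1=0°, θ2=0°]
step 2 (rotate(2, -90)): [θ0=270°, θ1=0°, θ2=270°]
step 3 (rotate(2, -90)): [θ0=270°, θ1=0°, θ2=180°]
no 2-step plan works, so 3 is optimal.

rotate(0, -90), rotate(2, -90), rotate(2, -90)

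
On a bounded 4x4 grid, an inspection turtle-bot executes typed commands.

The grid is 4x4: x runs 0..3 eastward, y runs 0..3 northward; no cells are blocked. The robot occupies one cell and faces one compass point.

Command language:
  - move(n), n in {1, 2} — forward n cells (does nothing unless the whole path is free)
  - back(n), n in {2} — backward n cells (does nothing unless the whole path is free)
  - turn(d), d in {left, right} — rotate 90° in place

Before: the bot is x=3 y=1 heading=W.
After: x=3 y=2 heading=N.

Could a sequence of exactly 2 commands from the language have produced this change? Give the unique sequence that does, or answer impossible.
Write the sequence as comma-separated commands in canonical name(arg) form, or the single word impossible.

key: position moved to (3,2) AND the heading swung to N — translation plus rotation needed
t0: x=3 y=1 heading=W
[1] after turn(right): x=3 y=1 heading=N
[2] after move(1): x=3 y=2 heading=N
all 25 alternatives checked — unique.

turn(right), move(1)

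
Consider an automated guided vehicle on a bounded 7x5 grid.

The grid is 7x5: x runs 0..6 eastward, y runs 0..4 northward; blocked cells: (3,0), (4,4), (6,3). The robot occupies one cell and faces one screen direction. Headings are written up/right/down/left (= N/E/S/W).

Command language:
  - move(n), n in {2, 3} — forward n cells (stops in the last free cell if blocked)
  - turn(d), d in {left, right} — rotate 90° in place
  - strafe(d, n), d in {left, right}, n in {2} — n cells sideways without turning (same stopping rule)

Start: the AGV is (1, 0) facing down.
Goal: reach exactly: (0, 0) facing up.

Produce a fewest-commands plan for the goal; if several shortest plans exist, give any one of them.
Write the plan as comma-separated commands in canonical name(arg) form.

turn(right), move(3), turn(right)

from: (1, 0) facing down
1. turn(right) → (1, 0) facing left
2. move(3) → (0, 0) facing left
3. turn(right) → (0, 0) facing up
minimal: 3 command(s), checked below 3.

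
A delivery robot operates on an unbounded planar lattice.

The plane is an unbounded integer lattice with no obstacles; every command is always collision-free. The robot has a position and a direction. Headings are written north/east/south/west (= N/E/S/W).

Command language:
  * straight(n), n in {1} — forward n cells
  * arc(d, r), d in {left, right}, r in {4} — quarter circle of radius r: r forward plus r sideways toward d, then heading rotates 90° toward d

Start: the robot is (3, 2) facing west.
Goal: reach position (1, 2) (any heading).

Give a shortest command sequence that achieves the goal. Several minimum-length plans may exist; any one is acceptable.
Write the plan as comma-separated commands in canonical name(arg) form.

from: (3, 2) facing west
1. straight(1) → (2, 2) facing west
2. straight(1) → (1, 2) facing west
shorter routes all fall short; 2 is best.

straight(1), straight(1)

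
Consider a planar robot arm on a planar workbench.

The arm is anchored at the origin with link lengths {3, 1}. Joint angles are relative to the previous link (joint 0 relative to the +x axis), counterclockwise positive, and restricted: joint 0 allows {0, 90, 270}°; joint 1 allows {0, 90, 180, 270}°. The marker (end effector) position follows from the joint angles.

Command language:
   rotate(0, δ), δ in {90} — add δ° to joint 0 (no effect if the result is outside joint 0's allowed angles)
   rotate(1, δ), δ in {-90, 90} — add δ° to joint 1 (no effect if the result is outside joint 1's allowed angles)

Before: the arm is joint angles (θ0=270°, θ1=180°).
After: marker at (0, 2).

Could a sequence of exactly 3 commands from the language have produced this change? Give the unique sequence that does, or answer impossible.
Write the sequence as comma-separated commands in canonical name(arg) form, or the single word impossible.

rotate(0, 90), rotate(0, 90), rotate(0, 90)

begin: joint angles (θ0=270°, θ1=180°)
[1] after rotate(0, 90): joint angles (θ0=0°, θ1=180°)
[2] after rotate(0, 90): joint angles (θ0=90°, θ1=180°)
[3] after rotate(0, 90): joint angles (θ0=90°, θ1=180°)
no rival 3-sequence matches.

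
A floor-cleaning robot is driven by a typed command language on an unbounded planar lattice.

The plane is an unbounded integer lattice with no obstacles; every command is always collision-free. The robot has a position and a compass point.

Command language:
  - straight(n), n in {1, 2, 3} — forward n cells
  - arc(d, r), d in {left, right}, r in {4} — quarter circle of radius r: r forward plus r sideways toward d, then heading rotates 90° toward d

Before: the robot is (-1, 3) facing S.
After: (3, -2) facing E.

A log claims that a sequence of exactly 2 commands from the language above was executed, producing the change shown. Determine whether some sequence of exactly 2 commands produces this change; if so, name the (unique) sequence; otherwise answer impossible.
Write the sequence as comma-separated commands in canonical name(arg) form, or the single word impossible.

straight(1), arc(left, 4)

key: cell and facing (now E) both changed — the 2 commands mix motion and turning
initial: (-1, 3) facing S
[1] after straight(1): (-1, 2) facing S
[2] after arc(left, 4): (3, -2) facing E
all 25 alternatives checked — unique.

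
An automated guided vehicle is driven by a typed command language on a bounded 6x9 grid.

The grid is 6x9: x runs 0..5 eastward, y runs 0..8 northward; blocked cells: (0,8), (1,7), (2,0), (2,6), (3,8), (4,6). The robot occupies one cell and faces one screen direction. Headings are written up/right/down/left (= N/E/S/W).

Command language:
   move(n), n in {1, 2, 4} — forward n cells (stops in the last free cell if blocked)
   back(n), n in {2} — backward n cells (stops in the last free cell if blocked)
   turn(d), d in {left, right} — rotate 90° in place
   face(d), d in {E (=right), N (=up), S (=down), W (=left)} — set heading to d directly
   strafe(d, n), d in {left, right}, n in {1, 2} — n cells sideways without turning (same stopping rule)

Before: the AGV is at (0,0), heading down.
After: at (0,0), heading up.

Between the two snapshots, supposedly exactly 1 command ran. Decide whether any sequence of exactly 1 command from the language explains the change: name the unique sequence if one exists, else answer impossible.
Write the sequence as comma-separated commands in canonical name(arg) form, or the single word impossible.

face(N)

key: (0,0) unchanged — the single command moves nothing
begin: at (0,0), heading down
t=1 face(N) ⇒ at (0,0), heading up
all 14 alternatives checked — unique.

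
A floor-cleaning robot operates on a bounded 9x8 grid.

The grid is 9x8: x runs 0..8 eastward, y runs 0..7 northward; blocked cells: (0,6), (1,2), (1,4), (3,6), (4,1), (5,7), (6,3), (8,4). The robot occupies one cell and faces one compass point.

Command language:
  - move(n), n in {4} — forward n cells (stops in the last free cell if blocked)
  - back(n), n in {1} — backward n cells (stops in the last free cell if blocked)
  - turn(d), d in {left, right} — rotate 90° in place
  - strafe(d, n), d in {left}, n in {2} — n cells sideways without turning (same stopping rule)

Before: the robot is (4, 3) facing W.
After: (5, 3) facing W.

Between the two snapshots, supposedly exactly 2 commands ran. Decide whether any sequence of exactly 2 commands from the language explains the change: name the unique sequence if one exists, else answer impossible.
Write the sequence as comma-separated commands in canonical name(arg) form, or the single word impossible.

back(1), back(1)

key: the second back(1) is stopped early by the blocked cell at (6,3)
initial: (4, 3) facing W
1. back(1) → (5, 3) facing W
2. back(1) → (5, 3) facing W
no rival 2-sequence matches.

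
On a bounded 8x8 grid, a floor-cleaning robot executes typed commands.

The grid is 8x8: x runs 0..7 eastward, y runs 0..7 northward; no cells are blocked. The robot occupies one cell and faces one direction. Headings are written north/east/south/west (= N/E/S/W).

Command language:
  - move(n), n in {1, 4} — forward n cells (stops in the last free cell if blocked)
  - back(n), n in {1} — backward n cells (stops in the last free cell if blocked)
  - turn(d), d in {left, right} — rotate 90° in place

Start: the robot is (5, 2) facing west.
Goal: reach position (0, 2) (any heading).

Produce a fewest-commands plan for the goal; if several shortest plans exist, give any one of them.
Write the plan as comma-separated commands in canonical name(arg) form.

move(4), move(4)

begin: (5, 2) facing west
t=1 move(4) ⇒ (1, 2) facing west
t=2 move(4) ⇒ (0, 2) facing west
nothing shorter than 2 reaches the goal.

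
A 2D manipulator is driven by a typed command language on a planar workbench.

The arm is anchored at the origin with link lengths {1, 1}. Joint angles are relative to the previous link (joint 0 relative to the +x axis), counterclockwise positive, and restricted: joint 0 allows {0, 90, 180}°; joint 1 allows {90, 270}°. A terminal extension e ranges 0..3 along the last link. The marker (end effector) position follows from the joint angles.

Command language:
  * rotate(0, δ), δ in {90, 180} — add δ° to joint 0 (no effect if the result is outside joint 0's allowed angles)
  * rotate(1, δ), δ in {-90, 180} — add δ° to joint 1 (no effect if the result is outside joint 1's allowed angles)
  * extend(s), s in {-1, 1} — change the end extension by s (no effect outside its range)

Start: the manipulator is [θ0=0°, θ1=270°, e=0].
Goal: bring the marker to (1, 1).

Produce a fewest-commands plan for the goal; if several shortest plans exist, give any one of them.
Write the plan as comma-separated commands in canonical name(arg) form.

rotate(0, 90)

begin: [θ0=0°, θ1=270°, e=0]
1. rotate(0, 90) → [θ0=90°, θ1=270°, e=0]
nothing shorter than 1 reaches the goal.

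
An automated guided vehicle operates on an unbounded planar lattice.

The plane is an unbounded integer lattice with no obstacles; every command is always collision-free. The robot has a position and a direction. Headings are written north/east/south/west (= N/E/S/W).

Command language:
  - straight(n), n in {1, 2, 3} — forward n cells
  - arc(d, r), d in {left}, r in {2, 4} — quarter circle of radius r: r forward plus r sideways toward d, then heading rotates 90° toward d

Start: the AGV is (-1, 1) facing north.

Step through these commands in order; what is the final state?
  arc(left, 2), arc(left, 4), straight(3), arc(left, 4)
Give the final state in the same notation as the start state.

(-3, -8) facing east

initial: (-1, 1) facing north
t=1 arc(left, 2) ⇒ (-3, 3) facing west
t=2 arc(left, 4) ⇒ (-7, -1) facing south
t=3 straight(3) ⇒ (-7, -4) facing south
t=4 arc(left, 4) ⇒ (-3, -8) facing east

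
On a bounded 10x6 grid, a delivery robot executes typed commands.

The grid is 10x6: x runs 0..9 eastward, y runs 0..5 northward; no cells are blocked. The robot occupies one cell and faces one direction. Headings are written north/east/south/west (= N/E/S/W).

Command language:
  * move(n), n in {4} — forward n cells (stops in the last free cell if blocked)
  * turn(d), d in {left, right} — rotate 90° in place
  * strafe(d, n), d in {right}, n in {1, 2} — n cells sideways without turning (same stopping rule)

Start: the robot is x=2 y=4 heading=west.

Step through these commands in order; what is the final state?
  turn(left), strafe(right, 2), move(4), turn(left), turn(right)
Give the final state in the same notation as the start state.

x=0 y=0 heading=south

start: x=2 y=4 heading=west
step 1 (turn(left)): x=2 y=4 heading=south
step 2 (strafe(right, 2)): x=0 y=4 heading=south
step 3 (move(4)): x=0 y=0 heading=south
step 4 (turn(left)): x=0 y=0 heading=east
step 5 (turn(right)): x=0 y=0 heading=south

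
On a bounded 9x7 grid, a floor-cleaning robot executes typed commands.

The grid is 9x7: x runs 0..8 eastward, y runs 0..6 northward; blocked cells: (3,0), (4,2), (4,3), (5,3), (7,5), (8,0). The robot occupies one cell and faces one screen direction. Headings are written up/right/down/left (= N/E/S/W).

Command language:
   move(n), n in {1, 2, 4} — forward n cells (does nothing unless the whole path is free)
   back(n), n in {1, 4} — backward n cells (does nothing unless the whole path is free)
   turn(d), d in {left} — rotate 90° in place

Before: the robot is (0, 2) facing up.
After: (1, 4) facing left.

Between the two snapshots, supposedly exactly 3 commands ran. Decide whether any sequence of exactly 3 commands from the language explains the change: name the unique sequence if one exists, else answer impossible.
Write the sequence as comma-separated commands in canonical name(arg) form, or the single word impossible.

key: cell and facing (now W) both changed — the 3 commands mix motion and turning
t0: (0, 2) facing up
1. move(2) → (0, 4) facing up
2. turn(left) → (0, 4) facing left
3. back(1) → (1, 4) facing left
no rival 3-sequence matches.

move(2), turn(left), back(1)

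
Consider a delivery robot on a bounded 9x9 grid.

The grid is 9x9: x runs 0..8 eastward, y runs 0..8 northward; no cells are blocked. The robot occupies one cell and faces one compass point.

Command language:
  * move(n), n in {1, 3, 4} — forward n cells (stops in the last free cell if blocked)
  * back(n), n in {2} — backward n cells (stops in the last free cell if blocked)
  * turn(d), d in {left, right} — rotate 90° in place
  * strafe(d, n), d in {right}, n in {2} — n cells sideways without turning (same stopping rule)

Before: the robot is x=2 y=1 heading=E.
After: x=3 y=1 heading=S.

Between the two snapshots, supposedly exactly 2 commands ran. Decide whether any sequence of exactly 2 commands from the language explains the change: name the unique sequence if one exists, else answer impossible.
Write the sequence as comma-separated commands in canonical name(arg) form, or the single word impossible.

key: position moved to (3,1) AND the heading swung to S — translation plus rotation needed
begin: x=2 y=1 heading=E
[1] after move(1): x=3 y=1 heading=E
[2] after turn(right): x=3 y=1 heading=S
uniquely the one of 49 2-step routes that fits.

move(1), turn(right)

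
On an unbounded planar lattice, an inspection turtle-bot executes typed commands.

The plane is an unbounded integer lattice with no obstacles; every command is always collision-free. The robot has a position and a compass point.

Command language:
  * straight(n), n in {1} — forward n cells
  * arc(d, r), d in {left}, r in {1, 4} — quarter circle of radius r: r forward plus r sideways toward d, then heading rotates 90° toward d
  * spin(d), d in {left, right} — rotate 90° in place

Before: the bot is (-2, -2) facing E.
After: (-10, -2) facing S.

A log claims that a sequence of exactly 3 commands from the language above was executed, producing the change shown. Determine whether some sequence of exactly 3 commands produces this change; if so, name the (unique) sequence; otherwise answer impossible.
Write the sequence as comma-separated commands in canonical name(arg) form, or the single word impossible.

spin(left), arc(left, 4), arc(left, 4)

key: position moved to (-10,-2) AND the heading swung to S — translation plus rotation needed
begin: (-2, -2) facing E
[1] after spin(left): (-2, -2) facing N
[2] after arc(left, 4): (-6, 2) facing W
[3] after arc(left, 4): (-10, -2) facing S
no rival 3-sequence matches.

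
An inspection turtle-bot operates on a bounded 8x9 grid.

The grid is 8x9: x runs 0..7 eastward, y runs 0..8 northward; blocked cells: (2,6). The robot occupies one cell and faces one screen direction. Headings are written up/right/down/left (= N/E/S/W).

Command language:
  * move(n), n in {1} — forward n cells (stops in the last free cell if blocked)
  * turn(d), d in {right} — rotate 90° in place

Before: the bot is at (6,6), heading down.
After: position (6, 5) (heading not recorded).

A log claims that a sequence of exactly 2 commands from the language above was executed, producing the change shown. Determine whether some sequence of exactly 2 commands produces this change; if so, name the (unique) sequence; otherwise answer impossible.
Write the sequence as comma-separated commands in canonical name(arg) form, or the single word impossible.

key: order matters: swapping move(1) and turn(right) lands elsewhere
t0: at (6,6), heading down
step 1 (move(1)): at (6,5), heading down
step 2 (turn(right)): at (6,5), heading left
no rival 2-sequence matches.

move(1), turn(right)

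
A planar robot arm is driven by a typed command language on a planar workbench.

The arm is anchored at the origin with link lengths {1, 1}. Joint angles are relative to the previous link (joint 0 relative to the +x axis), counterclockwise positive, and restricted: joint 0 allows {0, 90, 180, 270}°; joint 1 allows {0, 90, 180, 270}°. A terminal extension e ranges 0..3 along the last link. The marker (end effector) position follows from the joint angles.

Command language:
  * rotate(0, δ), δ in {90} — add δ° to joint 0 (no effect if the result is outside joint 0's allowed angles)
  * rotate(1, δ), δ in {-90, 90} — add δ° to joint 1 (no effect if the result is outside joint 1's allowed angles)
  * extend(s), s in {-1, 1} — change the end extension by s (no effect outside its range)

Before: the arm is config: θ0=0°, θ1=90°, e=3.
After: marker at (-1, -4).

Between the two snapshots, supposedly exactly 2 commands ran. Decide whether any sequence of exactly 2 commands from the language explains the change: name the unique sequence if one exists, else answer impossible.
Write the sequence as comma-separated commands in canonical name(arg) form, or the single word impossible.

start: config: θ0=0°, θ1=90°, e=3
t=1 rotate(0, 90) ⇒ config: θ0=90°, θ1=90°, e=3
t=2 rotate(0, 90) ⇒ config: θ0=180°, θ1=90°, e=3
no rival 2-sequence matches.

rotate(0, 90), rotate(0, 90)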